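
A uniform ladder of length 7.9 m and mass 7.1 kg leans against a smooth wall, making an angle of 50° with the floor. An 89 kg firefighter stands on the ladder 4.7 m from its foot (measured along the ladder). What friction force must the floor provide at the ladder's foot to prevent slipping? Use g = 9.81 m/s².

f ≈ 465 N

Sum moments about the foot of the ladder (the floor normal and friction both act there and drop out).
Ladder weight 7.1×9.81 = 69.65 N acts at 3.95 m along the ladder; its horizontal arm is 3.95·cos50° = 2.539 m → τ = 176.8 N·m clockwise.
Firefighter: 89×9.81 = 873.1 N at 4.7 m → arm 3.021 m → τ = 2638 N·m clockwise.
Wall normal N acts horizontally at the top; its moment arm is the height L sinθ = 7.9·sin50° = 6.052 m, counterclockwise.
Setting net torque to zero: N × 6.052 = 2815 → N = 465 N.
ΣFx = 0: friction at the foot balances the wall's push, so f = N_wall = 465 N.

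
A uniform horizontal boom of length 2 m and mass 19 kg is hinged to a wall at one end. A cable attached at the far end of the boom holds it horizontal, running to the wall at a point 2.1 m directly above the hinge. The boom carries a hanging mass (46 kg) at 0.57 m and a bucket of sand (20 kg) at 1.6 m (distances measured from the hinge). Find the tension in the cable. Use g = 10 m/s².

T ≈ 533 N

About the hinge:
Beam weight: 19 × 10 = 190 N down at 1 m → arm 1 m, τ = 190 × 1 = 190 N·m clockwise.
Hanging mass: 46 × 10 = 460 N down at 0.57 m → arm 0.57 m, τ = 460 × 0.57 = 262.2 N·m clockwise.
Bucket of sand: 20 × 10 = 200 N down at 1.6 m → arm 1.6 m, τ = 200 × 1.6 = 320 N·m clockwise.
Total clockwise load moment = 772.2 N·m.
The cable tension T acts at 2 m; only its component perpendicular to the boom, T sinθ, produces torque. sinθ = h/√(h²+d²) = 2.1/√(2.1²+2²) = 0.7241.
Balancing moments: T × 2 × 0.7241 = 772.2, giving T = 772.2 / 1.448 = 533 N.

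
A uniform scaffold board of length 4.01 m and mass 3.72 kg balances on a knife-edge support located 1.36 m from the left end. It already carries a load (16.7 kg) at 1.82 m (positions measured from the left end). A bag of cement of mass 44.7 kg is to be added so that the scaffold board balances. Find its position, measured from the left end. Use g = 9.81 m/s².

x ≈ 1.13 m from the left end

Take moments about the knife-edge support (at 1.36 m from the left end).
Beam weight: 3.72 × 9.81 = 36.49 N down at 2.005 m → arm 0.645 m, τ = 36.49 × 0.645 = 23.54 N·m clockwise.
Load: 16.7 × 9.81 = 163.8 N down at 1.82 m → arm 0.46 m, τ = 163.8 × 0.46 = 75.35 N·m clockwise.
Net moment of existing loads = 98.89 N·m clockwise.
The bag of cement weighs 44.7 × 9.81 = 438.5 N and must supply an equal counterclockwise moment, so its lever arm about the knife-edge support is 98.89 / 438.5 = 0.226 m.
That puts it at 1.36 − 0.226 = 1.13 m from the left end.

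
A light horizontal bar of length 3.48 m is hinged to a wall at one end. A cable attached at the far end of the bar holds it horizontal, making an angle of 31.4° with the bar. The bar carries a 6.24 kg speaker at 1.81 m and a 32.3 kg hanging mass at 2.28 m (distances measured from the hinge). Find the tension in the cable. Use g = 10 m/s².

T ≈ 468 N

Take moments about the hinge.
Speaker: 6.24 × 10 = 62.4 N down at 1.81 m → arm 1.81 m, τ = 62.4 × 1.81 = 112.9 N·m clockwise.
Hanging mass: 32.3 × 10 = 323 N down at 2.28 m → arm 2.28 m, τ = 323 × 2.28 = 736.4 N·m clockwise.
Total clockwise load moment = 849.3 N·m.
The cable tension T acts at 3.48 m; only its component perpendicular to the bar, T sinθ, produces torque. sin 31.4° = 0.521.
Balancing moments: T × 3.48 × 0.521 = 849.3, giving T = 849.3 / 1.813 = 468 N.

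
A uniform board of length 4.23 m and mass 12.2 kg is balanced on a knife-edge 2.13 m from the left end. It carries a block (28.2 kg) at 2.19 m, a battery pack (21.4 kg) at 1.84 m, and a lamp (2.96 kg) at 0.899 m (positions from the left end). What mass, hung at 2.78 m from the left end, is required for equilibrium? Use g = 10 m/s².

m ≈ 12.8 kg

Take moments about the knife-edge (at 2.13 m from the left end).
Beam weight: 12.2 × 10 = 122 N down at 2.115 m → arm 0.015 m, τ = 122 × 0.015 = 1.83 N·m counterclockwise.
Block: 28.2 × 10 = 282 N down at 2.19 m → arm 0.06 m, τ = 282 × 0.06 = 16.92 N·m clockwise.
Battery pack: 21.4 × 10 = 214 N down at 1.84 m → arm 0.29 m, τ = 214 × 0.29 = 62.06 N·m counterclockwise.
Lamp: 2.96 × 10 = 29.6 N down at 0.899 m → arm 1.231 m, τ = 29.6 × 1.231 = 36.44 N·m counterclockwise.
Net moment of known loads = 83.41 N·m counterclockwise.
An unknown mass m at 2.78 m has arm 0.65 m; its moment is m·g·0.65 clockwise.
Setting net torque to zero: m × 10 × 0.65 = 83.41 → m = 83.41 / (10 × 0.65) = 12.8 kg.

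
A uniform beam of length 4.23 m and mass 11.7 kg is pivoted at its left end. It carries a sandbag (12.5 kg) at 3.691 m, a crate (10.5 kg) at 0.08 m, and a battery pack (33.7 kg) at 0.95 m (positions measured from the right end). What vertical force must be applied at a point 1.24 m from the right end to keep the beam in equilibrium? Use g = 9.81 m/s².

Sum moments about the left end (the unknown pivot reaction has zero arm there).
Beam weight: 11.7 × 9.81 = 114.8 N down at 2.115 m → arm 2.115 m, τ = 114.8 × 2.115 = 242.8 N·m clockwise.
Sandbag: 12.5 × 9.81 = 122.6 N down at 3.691 m → arm 0.539 m, τ = 122.6 × 0.539 = 66.08 N·m clockwise.
Crate: 10.5 × 9.81 = 103 N down at 0.08 m → arm 4.15 m, τ = 103 × 4.15 = 427.5 N·m clockwise.
Battery pack: 33.7 × 9.81 = 330.6 N down at 0.95 m → arm 3.28 m, τ = 330.6 × 3.28 = 1084 N·m clockwise.
Net moment of the loads = 1820 N·m clockwise.
The upward force F acts at a point 1.24 m from the right end, arm 2.99 m, giving F × 2.99 counterclockwise.
Balancing moments: F × 2.99 = 1820, giving F = 1820 / 2.99 = 609 N.

F ≈ 609 N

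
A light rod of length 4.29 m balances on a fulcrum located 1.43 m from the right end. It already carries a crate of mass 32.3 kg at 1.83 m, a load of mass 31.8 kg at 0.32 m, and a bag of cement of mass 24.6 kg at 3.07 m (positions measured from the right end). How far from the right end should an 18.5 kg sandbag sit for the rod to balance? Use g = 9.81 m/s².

x ≈ 0.459 m from the right end

About the fulcrum (at 1.43 m from the right end):
Crate: 32.3 × 9.81 = 316.9 N down at 1.83 m → arm 0.4 m, τ = 316.9 × 0.4 = 126.8 N·m counterclockwise.
Load: 31.8 × 9.81 = 312 N down at 0.32 m → arm 1.11 m, τ = 312 × 1.11 = 346.3 N·m clockwise.
Bag of cement: 24.6 × 9.81 = 241.3 N down at 3.07 m → arm 1.64 m, τ = 241.3 × 1.64 = 395.7 N·m counterclockwise.
Net moment of existing loads = 176.2 N·m counterclockwise.
The sandbag weighs 18.5 × 9.81 = 181.5 N and must supply an equal clockwise moment, so its lever arm about the fulcrum is 176.2 / 181.5 = 0.971 m.
That puts it at 1.43 − 0.971 = 0.459 m from the right end.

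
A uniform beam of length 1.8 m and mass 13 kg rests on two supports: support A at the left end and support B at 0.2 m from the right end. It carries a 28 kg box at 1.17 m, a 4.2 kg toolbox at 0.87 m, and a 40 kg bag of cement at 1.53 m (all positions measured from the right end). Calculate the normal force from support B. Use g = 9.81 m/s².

Taking torques about support A:
Beam weight: 13 × 9.81 = 127.5 N down at 0.9 m → arm 0.9 m, τ = 127.5 × 0.9 = 114.8 N·m clockwise.
Box: 28 × 9.81 = 274.7 N down at 1.17 m → arm 0.63 m, τ = 274.7 × 0.63 = 173.1 N·m clockwise.
Toolbox: 4.2 × 9.81 = 41.2 N down at 0.87 m → arm 0.93 m, τ = 41.2 × 0.93 = 38.32 N·m clockwise.
Bag of cement: 40 × 9.81 = 392.4 N down at 1.53 m → arm 0.27 m, τ = 392.4 × 0.27 = 105.9 N·m clockwise.
Net load moment about support A = 432.1 N·m clockwise.
Reaction R at support B is upward at 0.2 m, arm 1.6 m → moment R × 1.6 counterclockwise.
Στ = 0 ⇒ R × 1.6 = 432.1 ⇒ R = 270 N.

R_B ≈ 270 N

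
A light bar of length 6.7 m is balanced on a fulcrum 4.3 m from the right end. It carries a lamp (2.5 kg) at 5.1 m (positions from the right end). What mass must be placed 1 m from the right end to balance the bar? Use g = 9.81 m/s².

m ≈ 0.606 kg

Taking torques about the fulcrum (at 4.3 m from the right end):
Lamp: 2.5 × 9.81 = 24.53 N down at 5.1 m → arm 0.8 m, τ = 24.53 × 0.8 = 19.62 N·m counterclockwise.
Net moment of known loads = 19.62 N·m counterclockwise.
An unknown mass m at 1 m has arm 3.3 m; its moment is m·g·3.3 clockwise.
Στ = 0 ⇒ m × 9.81 × 3.3 = 19.62 ⇒ m = 19.62 / (9.81 × 3.3) = 0.606 kg.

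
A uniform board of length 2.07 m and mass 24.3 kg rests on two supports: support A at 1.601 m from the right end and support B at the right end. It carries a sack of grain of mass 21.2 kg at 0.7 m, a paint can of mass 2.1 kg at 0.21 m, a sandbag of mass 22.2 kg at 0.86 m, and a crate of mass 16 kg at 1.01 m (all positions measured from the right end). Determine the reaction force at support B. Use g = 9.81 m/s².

R_B ≈ 378 N

Sum moments about support A (its reaction then has zero moment arm).
Beam weight: 24.3 × 9.81 = 238.4 N down at 1.035 m → arm 0.566 m, τ = 238.4 × 0.566 = 134.9 N·m clockwise.
Sack of grain: 21.2 × 9.81 = 208 N down at 0.7 m → arm 0.901 m, τ = 208 × 0.901 = 187.4 N·m clockwise.
Paint can: 2.1 × 9.81 = 20.6 N down at 0.21 m → arm 1.391 m, τ = 20.6 × 1.391 = 28.65 N·m clockwise.
Sandbag: 22.2 × 9.81 = 217.8 N down at 0.86 m → arm 0.741 m, τ = 217.8 × 0.741 = 161.4 N·m clockwise.
Crate: 16 × 9.81 = 157 N down at 1.01 m → arm 0.591 m, τ = 157 × 0.591 = 92.79 N·m clockwise.
Net load moment about support A = 605.1 N·m clockwise.
Reaction R at support B is upward at 0 m, arm 1.601 m → moment R × 1.601 counterclockwise.
Setting net torque to zero: R × 1.601 = 605.1 → R = 378 N.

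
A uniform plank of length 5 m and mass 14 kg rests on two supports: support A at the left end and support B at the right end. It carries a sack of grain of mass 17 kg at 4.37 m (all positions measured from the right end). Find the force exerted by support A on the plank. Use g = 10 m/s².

R_A ≈ 219 N

Choose support B as the axis so its reaction then has zero moment arm.
Beam weight: 14 × 10 = 140 N down at 2.5 m → arm 2.5 m, τ = 140 × 2.5 = 350 N·m counterclockwise.
Sack of grain: 17 × 10 = 170 N down at 4.37 m → arm 4.37 m, τ = 170 × 4.37 = 742.9 N·m counterclockwise.
Net load moment about support B = 1093 N·m counterclockwise.
Reaction R at support A is upward at 5 m, arm 5 m → moment R × 5 clockwise.
For rotational equilibrium, R × 5 = 1093, so R = 219 N.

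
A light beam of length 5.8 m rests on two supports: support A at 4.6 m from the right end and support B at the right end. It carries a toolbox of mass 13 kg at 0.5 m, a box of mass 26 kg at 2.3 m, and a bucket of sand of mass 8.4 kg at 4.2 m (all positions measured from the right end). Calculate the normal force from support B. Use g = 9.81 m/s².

R_B ≈ 248 N

Sum moments about support A (its reaction then has zero moment arm).
Toolbox: 13 × 9.81 = 127.5 N down at 0.5 m → arm 4.1 m, τ = 127.5 × 4.1 = 522.8 N·m clockwise.
Box: 26 × 9.81 = 255.1 N down at 2.3 m → arm 2.3 m, τ = 255.1 × 2.3 = 586.7 N·m clockwise.
Bucket of sand: 8.4 × 9.81 = 82.4 N down at 4.2 m → arm 0.4 m, τ = 82.4 × 0.4 = 32.96 N·m clockwise.
Net load moment about support A = 1142 N·m clockwise.
Reaction R at support B is upward at 0 m, arm 4.6 m → moment R × 4.6 counterclockwise.
Στ = 0 ⇒ R × 4.6 = 1142 ⇒ R = 248 N.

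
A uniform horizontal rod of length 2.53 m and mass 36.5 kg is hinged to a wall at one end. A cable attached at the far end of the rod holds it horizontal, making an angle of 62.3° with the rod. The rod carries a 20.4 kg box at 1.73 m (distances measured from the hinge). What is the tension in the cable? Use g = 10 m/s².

About the hinge:
Beam weight: 36.5 × 10 = 365 N down at 1.265 m → arm 1.265 m, τ = 365 × 1.265 = 461.7 N·m clockwise.
Box: 20.4 × 10 = 204 N down at 1.73 m → arm 1.73 m, τ = 204 × 1.73 = 352.9 N·m clockwise.
Total clockwise load moment = 814.6 N·m.
The cable tension T acts at 2.53 m; only its component perpendicular to the rod, T sinθ, produces torque. sin 62.3° = 0.8854.
Balancing moments: T × 2.53 × 0.8854 = 814.6, giving T = 814.6 / 2.24 = 364 N.

T ≈ 364 N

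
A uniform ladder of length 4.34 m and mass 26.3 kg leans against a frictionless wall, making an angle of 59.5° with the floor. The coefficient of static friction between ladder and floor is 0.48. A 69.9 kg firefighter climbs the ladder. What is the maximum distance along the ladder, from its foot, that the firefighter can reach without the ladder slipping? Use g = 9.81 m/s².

Take moments about the foot of the ladder.
Ladder weight 26.3×9.81 = 258 N acts at 2.17 m along the ladder; its horizontal arm is 2.17·cos59.5° = 1.101 m → τ = 284.1 N·m clockwise.
Firefighter weight 69.9×9.81 = 685.7 N at distance d → arm d·cos59.5° → τ = 685.7·d·0.5075 clockwise.
Wall normal N at the top has arm L sinθ = 3.739 m counterclockwise, so Στ = 0 gives N·3.739 = 284.1 + 348·d.
ΣFy = 0 ⇒ N_floor = 943.7 N, so the maximum friction is μ_s·N_floor = 0.48×943.7 = 453 N. ΣFx = 0 ⇒ N_wall = f, so at the slipping point N = 453 N.
Substituting: 453×3.739 = 284.1 + 348·d ⇒ d = (1694 − 284.1) / 348 = 4.05 m.

d ≈ 4.05 m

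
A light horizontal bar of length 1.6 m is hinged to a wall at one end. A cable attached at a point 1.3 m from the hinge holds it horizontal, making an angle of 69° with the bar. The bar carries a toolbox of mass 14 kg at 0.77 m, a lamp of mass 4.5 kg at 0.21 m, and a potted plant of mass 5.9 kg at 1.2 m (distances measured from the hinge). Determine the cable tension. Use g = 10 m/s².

T ≈ 155 N

Sum moments about the hinge (the unknown hinge reaction has zero arm there).
Toolbox: 14 × 10 = 140 N down at 0.77 m → arm 0.77 m, τ = 140 × 0.77 = 107.8 N·m clockwise.
Lamp: 4.5 × 10 = 45 N down at 0.21 m → arm 0.21 m, τ = 45 × 0.21 = 9.45 N·m clockwise.
Potted plant: 5.9 × 10 = 59 N down at 1.2 m → arm 1.2 m, τ = 59 × 1.2 = 70.8 N·m clockwise.
Total clockwise load moment = 188.1 N·m.
The cable tension T acts at 1.3 m; only its component perpendicular to the bar, T sinθ, produces torque. sin 69° = 0.9336.
Στ = 0 ⇒ T × 1.3 × 0.9336 = 188.1 ⇒ T = 188.1 / 1.214 = 155 N.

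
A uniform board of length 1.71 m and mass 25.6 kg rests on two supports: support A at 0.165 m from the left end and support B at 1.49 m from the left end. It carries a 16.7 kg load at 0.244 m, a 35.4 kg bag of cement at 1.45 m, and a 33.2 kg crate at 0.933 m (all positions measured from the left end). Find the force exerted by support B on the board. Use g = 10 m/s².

R_B ≈ 679 N

Sum moments about support A (its reaction then has zero moment arm).
Beam weight: 25.6 × 10 = 256 N down at 0.855 m → arm 0.69 m, τ = 256 × 0.69 = 176.6 N·m clockwise.
Load: 16.7 × 10 = 167 N down at 0.244 m → arm 0.079 m, τ = 167 × 0.079 = 13.19 N·m clockwise.
Bag of cement: 35.4 × 10 = 354 N down at 1.45 m → arm 1.285 m, τ = 354 × 1.285 = 454.9 N·m clockwise.
Crate: 33.2 × 10 = 332 N down at 0.933 m → arm 0.768 m, τ = 332 × 0.768 = 255 N·m clockwise.
Net load moment about support A = 899.7 N·m clockwise.
Reaction R at support B is upward at 1.49 m, arm 1.325 m → moment R × 1.325 counterclockwise.
Balancing moments: R × 1.325 = 899.7, giving R = 679 N.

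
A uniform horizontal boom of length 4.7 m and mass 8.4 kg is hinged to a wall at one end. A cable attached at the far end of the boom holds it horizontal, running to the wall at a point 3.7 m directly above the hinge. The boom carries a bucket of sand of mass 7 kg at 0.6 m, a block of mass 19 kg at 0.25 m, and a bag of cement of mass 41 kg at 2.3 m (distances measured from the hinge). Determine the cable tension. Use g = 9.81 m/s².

T ≈ 415 N

Take moments about the hinge.
Beam weight: 8.4 × 9.81 = 82.4 N down at 2.35 m → arm 2.35 m, τ = 82.4 × 2.35 = 193.6 N·m clockwise.
Bucket of sand: 7 × 9.81 = 68.67 N down at 0.6 m → arm 0.6 m, τ = 68.67 × 0.6 = 41.2 N·m clockwise.
Block: 19 × 9.81 = 186.4 N down at 0.25 m → arm 0.25 m, τ = 186.4 × 0.25 = 46.6 N·m clockwise.
Bag of cement: 41 × 9.81 = 402.2 N down at 2.3 m → arm 2.3 m, τ = 402.2 × 2.3 = 925.1 N·m clockwise.
Total clockwise load moment = 1206 N·m.
The cable tension T acts at 4.7 m; only its component perpendicular to the boom, T sinθ, produces torque. sinθ = h/√(h²+d²) = 3.7/√(3.7²+4.7²) = 0.6186.
Setting net torque to zero: T × 4.7 × 0.6186 = 1206 → T = 1206 / 2.907 = 415 N.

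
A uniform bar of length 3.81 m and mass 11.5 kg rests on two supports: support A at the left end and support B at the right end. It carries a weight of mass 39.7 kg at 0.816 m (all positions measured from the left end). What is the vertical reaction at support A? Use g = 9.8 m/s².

R_A ≈ 362 N

About support B:
Beam weight: 11.5 × 9.8 = 112.7 N down at 1.905 m → arm 1.905 m, τ = 112.7 × 1.905 = 214.7 N·m counterclockwise.
Weight: 39.7 × 9.8 = 389.1 N down at 0.816 m → arm 2.994 m, τ = 389.1 × 2.994 = 1165 N·m counterclockwise.
Net load moment about support B = 1380 N·m counterclockwise.
Reaction R at support A is upward at 0 m, arm 3.81 m → moment R × 3.81 clockwise.
Setting net torque to zero: R × 3.81 = 1380 → R = 362 N.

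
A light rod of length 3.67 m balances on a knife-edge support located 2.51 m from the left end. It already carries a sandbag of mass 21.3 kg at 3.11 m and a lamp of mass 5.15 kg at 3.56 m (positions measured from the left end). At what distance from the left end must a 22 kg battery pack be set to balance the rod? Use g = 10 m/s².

x ≈ 1.68 m from the left end

Choose the knife-edge support (at 2.51 m from the left end) as the axis so the support reaction has zero arm there.
Sandbag: 21.3 × 10 = 213 N down at 3.11 m → arm 0.6 m, τ = 213 × 0.6 = 127.8 N·m clockwise.
Lamp: 5.15 × 10 = 51.5 N down at 3.56 m → arm 1.05 m, τ = 51.5 × 1.05 = 54.08 N·m clockwise.
Net moment of existing loads = 181.9 N·m clockwise.
The battery pack weighs 22 × 10 = 220 N and must supply an equal counterclockwise moment, so its lever arm about the knife-edge support is 181.9 / 220 = 0.827 m.
That puts it at 2.51 − 0.827 = 1.68 m from the left end.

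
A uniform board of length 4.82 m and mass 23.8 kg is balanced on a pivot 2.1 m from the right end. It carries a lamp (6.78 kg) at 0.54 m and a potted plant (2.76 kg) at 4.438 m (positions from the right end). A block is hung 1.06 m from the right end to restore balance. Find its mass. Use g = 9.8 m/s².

m ≈ 3.13 kg

Choose the pivot (at 2.1 m from the right end) as the axis so the support reaction has zero arm there.
Beam weight: 23.8 × 9.8 = 233.2 N down at 2.41 m → arm 0.31 m, τ = 233.2 × 0.31 = 72.29 N·m counterclockwise.
Lamp: 6.78 × 9.8 = 66.44 N down at 0.54 m → arm 1.56 m, τ = 66.44 × 1.56 = 103.6 N·m clockwise.
Potted plant: 2.76 × 9.8 = 27.05 N down at 4.438 m → arm 2.338 m, τ = 27.05 × 2.338 = 63.24 N·m counterclockwise.
Net moment of known loads = 31.93 N·m counterclockwise.
An unknown mass m at 1.06 m has arm 1.04 m; its moment is m·g·1.04 clockwise.
Setting net torque to zero: m × 9.8 × 1.04 = 31.93 → m = 31.93 / (9.8 × 1.04) = 3.13 kg.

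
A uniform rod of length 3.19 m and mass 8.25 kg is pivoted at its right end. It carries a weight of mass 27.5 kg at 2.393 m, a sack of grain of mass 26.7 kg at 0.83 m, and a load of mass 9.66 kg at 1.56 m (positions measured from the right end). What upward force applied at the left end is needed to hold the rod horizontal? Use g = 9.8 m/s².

Take moments about the right end.
Beam weight: 8.25 × 9.8 = 80.85 N down at 1.595 m → arm 1.595 m, τ = 80.85 × 1.595 = 129 N·m counterclockwise.
Weight: 27.5 × 9.8 = 269.5 N down at 2.393 m → arm 2.393 m, τ = 269.5 × 2.393 = 644.9 N·m counterclockwise.
Sack of grain: 26.7 × 9.8 = 261.7 N down at 0.83 m → arm 0.83 m, τ = 261.7 × 0.83 = 217.2 N·m counterclockwise.
Load: 9.66 × 9.8 = 94.67 N down at 1.56 m → arm 1.56 m, τ = 94.67 × 1.56 = 147.7 N·m counterclockwise.
Net moment of the loads = 1139 N·m counterclockwise.
The upward force F acts at the left end, arm 3.19 m, giving F × 3.19 clockwise.
Setting net torque to zero: F × 3.19 = 1139 → F = 1139 / 3.19 = 357 N.

F ≈ 357 N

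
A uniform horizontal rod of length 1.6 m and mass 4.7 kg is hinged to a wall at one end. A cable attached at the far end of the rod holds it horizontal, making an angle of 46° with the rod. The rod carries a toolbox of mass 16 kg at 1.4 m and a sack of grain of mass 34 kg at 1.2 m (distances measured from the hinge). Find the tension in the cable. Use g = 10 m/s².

About the hinge:
Beam weight: 4.7 × 10 = 47 N down at 0.8 m → arm 0.8 m, τ = 47 × 0.8 = 37.6 N·m clockwise.
Toolbox: 16 × 10 = 160 N down at 1.4 m → arm 1.4 m, τ = 160 × 1.4 = 224 N·m clockwise.
Sack of grain: 34 × 10 = 340 N down at 1.2 m → arm 1.2 m, τ = 340 × 1.2 = 408 N·m clockwise.
Total clockwise load moment = 669.6 N·m.
The cable tension T acts at 1.6 m; only its component perpendicular to the rod, T sinθ, produces torque. sin 46° = 0.7193.
For rotational equilibrium, T × 1.6 × 0.7193 = 669.6, so T = 669.6 / 1.151 = 582 N.

T ≈ 582 N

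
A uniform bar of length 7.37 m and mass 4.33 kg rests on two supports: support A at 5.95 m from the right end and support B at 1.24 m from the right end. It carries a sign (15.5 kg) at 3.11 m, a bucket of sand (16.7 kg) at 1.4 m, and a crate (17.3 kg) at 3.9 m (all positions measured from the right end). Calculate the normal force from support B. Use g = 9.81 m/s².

R_B ≈ 344 N

Take moments about support A.
Beam weight: 4.33 × 9.81 = 42.48 N down at 3.685 m → arm 2.265 m, τ = 42.48 × 2.265 = 96.22 N·m clockwise.
Sign: 15.5 × 9.81 = 152.1 N down at 3.11 m → arm 2.84 m, τ = 152.1 × 2.84 = 432 N·m clockwise.
Bucket of sand: 16.7 × 9.81 = 163.8 N down at 1.4 m → arm 4.55 m, τ = 163.8 × 4.55 = 745.3 N·m clockwise.
Crate: 17.3 × 9.81 = 169.7 N down at 3.9 m → arm 2.05 m, τ = 169.7 × 2.05 = 347.9 N·m clockwise.
Net load moment about support A = 1621 N·m clockwise.
Reaction R at support B is upward at 1.24 m, arm 4.71 m → moment R × 4.71 counterclockwise.
Στ = 0 ⇒ R × 4.71 = 1621 ⇒ R = 344 N.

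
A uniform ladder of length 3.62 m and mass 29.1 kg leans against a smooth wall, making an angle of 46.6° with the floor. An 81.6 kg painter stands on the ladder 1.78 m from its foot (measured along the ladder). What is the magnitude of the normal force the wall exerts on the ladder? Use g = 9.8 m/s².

Choose the foot of the ladder as the axis so the floor normal and friction both act there and drop out.
Ladder weight 29.1×9.8 = 285.2 N acts at 1.81 m along the ladder; its horizontal arm is 1.81·cos46.6° = 1.244 m → τ = 354.8 N·m clockwise.
Painter: 81.6×9.8 = 799.7 N at 1.78 m → arm 1.223 m → τ = 978 N·m clockwise.
Wall normal N acts horizontally at the top; its moment arm is the height L sinθ = 3.62·sin46.6° = 2.63 m, counterclockwise.
Στ = 0 ⇒ N × 2.63 = 1333 ⇒ N = 507 N.

N_wall ≈ 507 N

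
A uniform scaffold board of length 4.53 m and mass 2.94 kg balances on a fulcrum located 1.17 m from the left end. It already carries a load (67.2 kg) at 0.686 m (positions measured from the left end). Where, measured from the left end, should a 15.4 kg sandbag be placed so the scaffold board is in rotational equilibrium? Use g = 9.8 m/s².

About the fulcrum (at 1.17 m from the left end):
Beam weight: 2.94 × 9.8 = 28.81 N down at 2.265 m → arm 1.095 m, τ = 28.81 × 1.095 = 31.55 N·m clockwise.
Load: 67.2 × 9.8 = 658.6 N down at 0.686 m → arm 0.484 m, τ = 658.6 × 0.484 = 318.8 N·m counterclockwise.
Net moment of existing loads = 287.2 N·m counterclockwise.
The sandbag weighs 15.4 × 9.8 = 150.9 N and must supply an equal clockwise moment, so its lever arm about the fulcrum is 287.2 / 150.9 = 1.9 m.
That puts it at 1.17 + 1.9 = 3.07 m from the left end.

x ≈ 3.07 m from the left end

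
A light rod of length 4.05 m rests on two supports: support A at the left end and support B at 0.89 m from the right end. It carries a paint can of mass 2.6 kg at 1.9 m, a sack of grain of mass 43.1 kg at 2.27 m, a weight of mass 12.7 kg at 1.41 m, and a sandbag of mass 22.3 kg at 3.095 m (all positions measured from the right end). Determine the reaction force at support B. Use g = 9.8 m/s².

R_B ≈ 425 N

Take moments about support A.
Paint can: 2.6 × 9.8 = 25.48 N down at 1.9 m → arm 2.15 m, τ = 25.48 × 2.15 = 54.78 N·m clockwise.
Sack of grain: 43.1 × 9.8 = 422.4 N down at 2.27 m → arm 1.78 m, τ = 422.4 × 1.78 = 751.9 N·m clockwise.
Weight: 12.7 × 9.8 = 124.5 N down at 1.41 m → arm 2.64 m, τ = 124.5 × 2.64 = 328.7 N·m clockwise.
Sandbag: 22.3 × 9.8 = 218.5 N down at 3.095 m → arm 0.955 m, τ = 218.5 × 0.955 = 208.7 N·m clockwise.
Net load moment about support A = 1344 N·m clockwise.
Reaction R at support B is upward at 0.89 m, arm 3.16 m → moment R × 3.16 counterclockwise.
For rotational equilibrium, R × 3.16 = 1344, so R = 425 N.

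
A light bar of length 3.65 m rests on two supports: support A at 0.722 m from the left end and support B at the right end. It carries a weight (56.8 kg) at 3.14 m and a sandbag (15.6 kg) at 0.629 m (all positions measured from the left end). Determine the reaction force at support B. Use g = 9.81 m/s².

Sum moments about support A (its reaction then has zero moment arm).
Weight: 56.8 × 9.81 = 557.2 N down at 3.14 m → arm 2.418 m, τ = 557.2 × 2.418 = 1347 N·m clockwise.
Sandbag: 15.6 × 9.81 = 153 N down at 0.629 m → arm 0.093 m, τ = 153 × 0.093 = 14.23 N·m counterclockwise.
Net load moment about support A = 1333 N·m clockwise.
Reaction R at support B is upward at 3.65 m, arm 2.928 m → moment R × 2.928 counterclockwise.
For rotational equilibrium, R × 2.928 = 1333, so R = 455 N.

R_B ≈ 455 N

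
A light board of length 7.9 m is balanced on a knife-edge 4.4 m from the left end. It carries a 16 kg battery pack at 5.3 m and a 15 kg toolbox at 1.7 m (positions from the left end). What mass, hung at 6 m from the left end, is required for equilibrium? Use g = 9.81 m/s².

m ≈ 16.3 kg

Take moments about the knife-edge (at 4.4 m from the left end).
Battery pack: 16 × 9.81 = 157 N down at 5.3 m → arm 0.9 m, τ = 157 × 0.9 = 141.3 N·m clockwise.
Toolbox: 15 × 9.81 = 147.2 N down at 1.7 m → arm 2.7 m, τ = 147.2 × 2.7 = 397.4 N·m counterclockwise.
Net moment of known loads = 256.1 N·m counterclockwise.
An unknown mass m at 6 m has arm 1.6 m; its moment is m·g·1.6 clockwise.
Setting net torque to zero: m × 9.81 × 1.6 = 256.1 → m = 256.1 / (9.81 × 1.6) = 16.3 kg.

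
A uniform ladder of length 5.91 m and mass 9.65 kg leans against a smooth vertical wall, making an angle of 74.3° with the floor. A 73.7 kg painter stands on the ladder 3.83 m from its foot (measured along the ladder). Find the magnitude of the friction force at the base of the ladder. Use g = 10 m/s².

About the foot of the ladder:
Ladder weight 9.65×10 = 96.5 N acts at 2.955 m along the ladder; its horizontal arm is 2.955·cos74.3° = 0.7996 m → τ = 77.16 N·m clockwise.
Painter: 73.7×10 = 737 N at 3.83 m → arm 1.036 m → τ = 763.5 N·m clockwise.
Wall normal N acts horizontally at the top; its moment arm is the height L sinθ = 5.91·sin74.3° = 5.69 m, counterclockwise.
Setting net torque to zero: N × 5.69 = 840.7 → N = 148 N.
ΣFx = 0: friction at the foot balances the wall's push, so f = N_wall = 148 N.

f ≈ 148 N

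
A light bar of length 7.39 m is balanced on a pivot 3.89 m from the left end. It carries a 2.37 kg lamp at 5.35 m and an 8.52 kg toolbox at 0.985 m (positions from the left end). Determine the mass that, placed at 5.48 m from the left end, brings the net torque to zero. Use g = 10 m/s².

m ≈ 13.4 kg

About the pivot (at 3.89 m from the left end):
Lamp: 2.37 × 10 = 23.7 N down at 5.35 m → arm 1.46 m, τ = 23.7 × 1.46 = 34.6 N·m clockwise.
Toolbox: 8.52 × 10 = 85.2 N down at 0.985 m → arm 2.905 m, τ = 85.2 × 2.905 = 247.5 N·m counterclockwise.
Net moment of known loads = 212.9 N·m counterclockwise.
An unknown mass m at 5.48 m has arm 1.59 m; its moment is m·g·1.59 clockwise.
Στ = 0 ⇒ m × 10 × 1.59 = 212.9 ⇒ m = 212.9 / (10 × 1.59) = 13.4 kg.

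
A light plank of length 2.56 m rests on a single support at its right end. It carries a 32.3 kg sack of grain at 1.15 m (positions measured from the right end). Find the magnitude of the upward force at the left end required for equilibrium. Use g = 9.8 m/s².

Choose the right end as the axis so the unknown pivot reaction has zero arm there.
Sack of grain: 32.3 × 9.8 = 316.5 N down at 1.15 m → arm 1.15 m, τ = 316.5 × 1.15 = 364 N·m counterclockwise.
Net moment of the loads = 364 N·m counterclockwise.
The upward force F acts at the left end, arm 2.56 m, giving F × 2.56 clockwise.
Στ = 0 ⇒ F × 2.56 = 364 ⇒ F = 364 / 2.56 = 142 N.

F ≈ 142 N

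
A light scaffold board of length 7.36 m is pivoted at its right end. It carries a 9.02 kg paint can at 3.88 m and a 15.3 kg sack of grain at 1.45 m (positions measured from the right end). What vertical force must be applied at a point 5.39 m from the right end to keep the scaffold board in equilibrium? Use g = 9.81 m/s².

About the right end:
Paint can: 9.02 × 9.81 = 88.49 N down at 3.88 m → arm 3.88 m, τ = 88.49 × 3.88 = 343.3 N·m counterclockwise.
Sack of grain: 15.3 × 9.81 = 150.1 N down at 1.45 m → arm 1.45 m, τ = 150.1 × 1.45 = 217.6 N·m counterclockwise.
Net moment of the loads = 560.9 N·m counterclockwise.
The upward force F acts at a point 5.39 m from the right end, arm 5.39 m, giving F × 5.39 clockwise.
Στ = 0 ⇒ F × 5.39 = 560.9 ⇒ F = 560.9 / 5.39 = 104 N.

F ≈ 104 N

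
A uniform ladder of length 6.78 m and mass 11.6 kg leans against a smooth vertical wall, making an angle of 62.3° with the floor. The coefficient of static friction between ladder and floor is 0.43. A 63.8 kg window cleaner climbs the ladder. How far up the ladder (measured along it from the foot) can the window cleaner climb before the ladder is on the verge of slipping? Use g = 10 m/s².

Sum moments about the foot of the ladder (the floor normal and friction both act there and drop out).
Ladder weight 11.6×10 = 116 N acts at 3.39 m along the ladder; its horizontal arm is 3.39·cos62.3° = 1.576 m → τ = 182.8 N·m clockwise.
Window cleaner weight 63.8×10 = 638 N at distance d → arm d·cos62.3° → τ = 638·d·0.4648 clockwise.
Wall normal N at the top has arm L sinθ = 6.003 m counterclockwise, so Στ = 0 gives N·6.003 = 182.8 + 296.5·d.
ΣFy = 0 ⇒ N_floor = 754 N, so the maximum friction is μ_s·N_floor = 0.43×754 = 324.2 N. ΣFx = 0 ⇒ N_wall = f, so at the slipping point N = 324.2 N.
Substituting: 324.2×6.003 = 182.8 + 296.5·d ⇒ d = (1946 − 182.8) / 296.5 = 5.95 m.

d ≈ 5.95 m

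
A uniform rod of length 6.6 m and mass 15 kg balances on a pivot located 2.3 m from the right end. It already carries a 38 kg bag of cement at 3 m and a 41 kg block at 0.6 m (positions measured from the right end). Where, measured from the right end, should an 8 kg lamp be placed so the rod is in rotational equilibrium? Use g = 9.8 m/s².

x ≈ 5.81 m from the right end

Taking torques about the pivot (at 2.3 m from the right end):
Beam weight: 15 × 9.8 = 147 N down at 3.3 m → arm 1 m, τ = 147 × 1 = 147 N·m counterclockwise.
Bag of cement: 38 × 9.8 = 372.4 N down at 3 m → arm 0.7 m, τ = 372.4 × 0.7 = 260.7 N·m counterclockwise.
Block: 41 × 9.8 = 401.8 N down at 0.6 m → arm 1.7 m, τ = 401.8 × 1.7 = 683.1 N·m clockwise.
Net moment of existing loads = 275.4 N·m clockwise.
The lamp weighs 8 × 9.8 = 78.4 N and must supply an equal counterclockwise moment, so its lever arm about the pivot is 275.4 / 78.4 = 3.51 m.
That puts it at 2.3 + 3.51 = 5.81 m from the right end.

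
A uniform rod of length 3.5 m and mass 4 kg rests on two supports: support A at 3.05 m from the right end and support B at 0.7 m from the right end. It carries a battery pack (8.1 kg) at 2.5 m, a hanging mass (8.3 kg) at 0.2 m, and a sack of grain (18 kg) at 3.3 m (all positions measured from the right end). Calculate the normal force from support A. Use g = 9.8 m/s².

About support B:
Beam weight: 4 × 9.8 = 39.2 N down at 1.75 m → arm 1.05 m, τ = 39.2 × 1.05 = 41.16 N·m counterclockwise.
Battery pack: 8.1 × 9.8 = 79.38 N down at 2.5 m → arm 1.8 m, τ = 79.38 × 1.8 = 142.9 N·m counterclockwise.
Hanging mass: 8.3 × 9.8 = 81.34 N down at 0.2 m → arm 0.5 m, τ = 81.34 × 0.5 = 40.67 N·m clockwise.
Sack of grain: 18 × 9.8 = 176.4 N down at 3.3 m → arm 2.6 m, τ = 176.4 × 2.6 = 458.6 N·m counterclockwise.
Net load moment about support B = 602 N·m counterclockwise.
Reaction R at support A is upward at 3.05 m, arm 2.35 m → moment R × 2.35 clockwise.
Balancing moments: R × 2.35 = 602, giving R = 256 N.

R_A ≈ 256 N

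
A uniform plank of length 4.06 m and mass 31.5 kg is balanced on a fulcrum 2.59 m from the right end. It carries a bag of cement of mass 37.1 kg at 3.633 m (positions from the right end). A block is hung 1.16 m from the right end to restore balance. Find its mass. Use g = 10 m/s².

Choose the fulcrum (at 2.59 m from the right end) as the axis so the support reaction has zero arm there.
Beam weight: 31.5 × 10 = 315 N down at 2.03 m → arm 0.56 m, τ = 315 × 0.56 = 176.4 N·m clockwise.
Bag of cement: 37.1 × 10 = 371 N down at 3.633 m → arm 1.043 m, τ = 371 × 1.043 = 387 N·m counterclockwise.
Net moment of known loads = 210.6 N·m counterclockwise.
An unknown mass m at 1.16 m has arm 1.43 m; its moment is m·g·1.43 clockwise.
Στ = 0 ⇒ m × 10 × 1.43 = 210.6 ⇒ m = 210.6 / (10 × 1.43) = 14.7 kg.

m ≈ 14.7 kg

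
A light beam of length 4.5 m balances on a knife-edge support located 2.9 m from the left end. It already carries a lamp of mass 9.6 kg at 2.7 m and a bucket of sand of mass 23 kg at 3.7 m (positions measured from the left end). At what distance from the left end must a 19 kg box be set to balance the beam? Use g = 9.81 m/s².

Sum moments about the knife-edge support (at 2.9 m from the left end) (the support reaction has zero arm there).
Lamp: 9.6 × 9.81 = 94.18 N down at 2.7 m → arm 0.2 m, τ = 94.18 × 0.2 = 18.84 N·m counterclockwise.
Bucket of sand: 23 × 9.81 = 225.6 N down at 3.7 m → arm 0.8 m, τ = 225.6 × 0.8 = 180.5 N·m clockwise.
Net moment of existing loads = 161.7 N·m clockwise.
The box weighs 19 × 9.81 = 186.4 N and must supply an equal counterclockwise moment, so its lever arm about the knife-edge support is 161.7 / 186.4 = 0.867 m.
That puts it at 2.9 − 0.867 = 2.03 m from the left end.

x ≈ 2.03 m from the left end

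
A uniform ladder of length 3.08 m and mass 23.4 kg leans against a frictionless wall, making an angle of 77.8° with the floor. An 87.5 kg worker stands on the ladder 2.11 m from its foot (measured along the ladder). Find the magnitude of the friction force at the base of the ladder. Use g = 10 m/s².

f ≈ 155 N

Taking torques about the foot of the ladder:
Ladder weight 23.4×10 = 234 N acts at 1.54 m along the ladder; its horizontal arm is 1.54·cos77.8° = 0.3254 m → τ = 76.14 N·m clockwise.
Worker: 87.5×10 = 875 N at 2.11 m → arm 0.4459 m → τ = 390.2 N·m clockwise.
Wall normal N acts horizontally at the top; its moment arm is the height L sinθ = 3.08·sin77.8° = 3.01 m, counterclockwise.
Balancing moments: N × 3.01 = 466.3, giving N = 155 N.
ΣFx = 0: friction at the foot balances the wall's push, so f = N_wall = 155 N.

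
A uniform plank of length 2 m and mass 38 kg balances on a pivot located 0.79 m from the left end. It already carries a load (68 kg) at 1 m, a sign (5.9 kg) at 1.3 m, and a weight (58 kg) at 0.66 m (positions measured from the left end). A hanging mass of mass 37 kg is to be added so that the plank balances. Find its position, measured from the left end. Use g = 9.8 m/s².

x ≈ 0.311 m from the left end

Take moments about the pivot (at 0.79 m from the left end).
Beam weight: 38 × 9.8 = 372.4 N down at 1 m → arm 0.21 m, τ = 372.4 × 0.21 = 78.2 N·m clockwise.
Load: 68 × 9.8 = 666.4 N down at 1 m → arm 0.21 m, τ = 666.4 × 0.21 = 139.9 N·m clockwise.
Sign: 5.9 × 9.8 = 57.82 N down at 1.3 m → arm 0.51 m, τ = 57.82 × 0.51 = 29.49 N·m clockwise.
Weight: 58 × 9.8 = 568.4 N down at 0.66 m → arm 0.13 m, τ = 568.4 × 0.13 = 73.89 N·m counterclockwise.
Net moment of existing loads = 173.7 N·m clockwise.
The hanging mass weighs 37 × 9.8 = 362.6 N and must supply an equal counterclockwise moment, so its lever arm about the pivot is 173.7 / 362.6 = 0.479 m.
That puts it at 0.79 − 0.479 = 0.311 m from the left end.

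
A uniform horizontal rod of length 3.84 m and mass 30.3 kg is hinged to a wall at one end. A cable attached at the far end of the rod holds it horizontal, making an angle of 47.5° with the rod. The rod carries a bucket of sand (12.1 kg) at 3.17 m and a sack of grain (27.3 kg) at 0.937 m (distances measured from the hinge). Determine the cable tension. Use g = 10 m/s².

Sum moments about the hinge (the unknown hinge reaction has zero arm there).
Beam weight: 30.3 × 10 = 303 N down at 1.92 m → arm 1.92 m, τ = 303 × 1.92 = 581.8 N·m clockwise.
Bucket of sand: 12.1 × 10 = 121 N down at 3.17 m → arm 3.17 m, τ = 121 × 3.17 = 383.6 N·m clockwise.
Sack of grain: 27.3 × 10 = 273 N down at 0.937 m → arm 0.937 m, τ = 273 × 0.937 = 255.8 N·m clockwise.
Total clockwise load moment = 1221 N·m.
The cable tension T acts at 3.84 m; only its component perpendicular to the rod, T sinθ, produces torque. sin 47.5° = 0.7373.
Setting net torque to zero: T × 3.84 × 0.7373 = 1221 → T = 1221 / 2.831 = 431 N.

T ≈ 431 N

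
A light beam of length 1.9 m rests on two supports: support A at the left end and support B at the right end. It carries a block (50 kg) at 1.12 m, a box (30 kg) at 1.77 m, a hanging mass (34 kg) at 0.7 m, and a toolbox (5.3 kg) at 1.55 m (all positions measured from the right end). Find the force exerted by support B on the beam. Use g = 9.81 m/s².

Take moments about support A.
Block: 50 × 9.81 = 490.5 N down at 1.12 m → arm 0.78 m, τ = 490.5 × 0.78 = 382.6 N·m clockwise.
Box: 30 × 9.81 = 294.3 N down at 1.77 m → arm 0.13 m, τ = 294.3 × 0.13 = 38.26 N·m clockwise.
Hanging mass: 34 × 9.81 = 333.5 N down at 0.7 m → arm 1.2 m, τ = 333.5 × 1.2 = 400.2 N·m clockwise.
Toolbox: 5.3 × 9.81 = 51.99 N down at 1.55 m → arm 0.35 m, τ = 51.99 × 0.35 = 18.2 N·m clockwise.
Net load moment about support A = 839.3 N·m clockwise.
Reaction R at support B is upward at 0 m, arm 1.9 m → moment R × 1.9 counterclockwise.
Balancing moments: R × 1.9 = 839.3, giving R = 442 N.

R_B ≈ 442 N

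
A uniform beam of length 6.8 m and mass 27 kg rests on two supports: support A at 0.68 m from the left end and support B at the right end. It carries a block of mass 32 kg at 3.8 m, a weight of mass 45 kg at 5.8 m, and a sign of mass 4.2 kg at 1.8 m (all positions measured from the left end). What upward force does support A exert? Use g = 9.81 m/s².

Taking torques about support B:
Beam weight: 27 × 9.81 = 264.9 N down at 3.4 m → arm 3.4 m, τ = 264.9 × 3.4 = 900.7 N·m counterclockwise.
Block: 32 × 9.81 = 313.9 N down at 3.8 m → arm 3 m, τ = 313.9 × 3 = 941.7 N·m counterclockwise.
Weight: 45 × 9.81 = 441.5 N down at 5.8 m → arm 1 m, τ = 441.5 × 1 = 441.5 N·m counterclockwise.
Sign: 4.2 × 9.81 = 41.2 N down at 1.8 m → arm 5 m, τ = 41.2 × 5 = 206 N·m counterclockwise.
Net load moment about support B = 2490 N·m counterclockwise.
Reaction R at support A is upward at 0.68 m, arm 6.12 m → moment R × 6.12 clockwise.
Στ = 0 ⇒ R × 6.12 = 2490 ⇒ R = 407 N.

R_A ≈ 407 N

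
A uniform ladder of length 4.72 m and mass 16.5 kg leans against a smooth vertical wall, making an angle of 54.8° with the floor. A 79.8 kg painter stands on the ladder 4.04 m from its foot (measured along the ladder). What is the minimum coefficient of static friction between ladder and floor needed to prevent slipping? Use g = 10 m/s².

About the foot of the ladder:
Ladder weight 16.5×10 = 165 N acts at 2.36 m along the ladder; its horizontal arm is 2.36·cos54.8° = 1.36 m → τ = 224.4 N·m clockwise.
Painter: 79.8×10 = 798 N at 4.04 m → arm 2.329 m → τ = 1859 N·m clockwise.
Wall normal N acts horizontally at the top; its moment arm is the height L sinθ = 4.72·sin54.8° = 3.857 m, counterclockwise.
Setting net torque to zero: N × 3.857 = 2083 → N = 540.1 N.
ΣFx = 0 ⇒ f = N_wall = 540.1 N. ΣFy = 0 ⇒ N_floor = 963 N.
μ_min = f / N_floor = 540.1 / 963 = 0.561.

μ_min ≈ 0.561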